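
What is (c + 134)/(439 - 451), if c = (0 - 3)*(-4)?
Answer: -73/6 ≈ -12.167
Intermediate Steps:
c = 12 (c = -3*(-4) = 12)
(c + 134)/(439 - 451) = (12 + 134)/(439 - 451) = 146/(-12) = 146*(-1/12) = -73/6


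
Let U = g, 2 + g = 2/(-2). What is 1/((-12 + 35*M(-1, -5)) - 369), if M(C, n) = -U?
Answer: -1/276 ≈ -0.0036232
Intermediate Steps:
g = -3 (g = -2 + 2/(-2) = -2 + 2*(-½) = -2 - 1 = -3)
U = -3
M(C, n) = 3 (M(C, n) = -1*(-3) = 3)
1/((-12 + 35*M(-1, -5)) - 369) = 1/((-12 + 35*3) - 369) = 1/((-12 + 105) - 369) = 1/(93 - 369) = 1/(-276) = -1/276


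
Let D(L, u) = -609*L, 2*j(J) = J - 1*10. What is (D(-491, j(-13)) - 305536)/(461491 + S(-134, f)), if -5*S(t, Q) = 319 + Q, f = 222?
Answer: -32585/2306914 ≈ -0.014125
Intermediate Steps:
j(J) = -5 + J/2 (j(J) = (J - 1*10)/2 = (J - 10)/2 = (-10 + J)/2 = -5 + J/2)
S(t, Q) = -319/5 - Q/5 (S(t, Q) = -(319 + Q)/5 = -319/5 - Q/5)
(D(-491, j(-13)) - 305536)/(461491 + S(-134, f)) = (-609*(-491) - 305536)/(461491 + (-319/5 - 1/5*222)) = (299019 - 305536)/(461491 + (-319/5 - 222/5)) = -6517/(461491 - 541/5) = -6517/2306914/5 = -6517*5/2306914 = -32585/2306914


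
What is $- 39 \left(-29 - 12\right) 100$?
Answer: $159900$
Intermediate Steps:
$- 39 \left(-29 - 12\right) 100 = \left(-39\right) \left(-41\right) 100 = 1599 \cdot 100 = 159900$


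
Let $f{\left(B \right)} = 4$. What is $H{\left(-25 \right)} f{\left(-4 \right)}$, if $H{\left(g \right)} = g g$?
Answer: $2500$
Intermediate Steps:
$H{\left(g \right)} = g^{2}$
$H{\left(-25 \right)} f{\left(-4 \right)} = \left(-25\right)^{2} \cdot 4 = 625 \cdot 4 = 2500$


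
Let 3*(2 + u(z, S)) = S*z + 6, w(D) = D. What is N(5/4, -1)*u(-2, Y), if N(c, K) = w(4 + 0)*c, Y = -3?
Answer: 10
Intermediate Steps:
u(z, S) = S*z/3 (u(z, S) = -2 + (S*z + 6)/3 = -2 + (6 + S*z)/3 = -2 + (2 + S*z/3) = S*z/3)
N(c, K) = 4*c (N(c, K) = (4 + 0)*c = 4*c)
N(5/4, -1)*u(-2, Y) = (4*(5/4))*((⅓)*(-3)*(-2)) = (4*(5*(¼)))*2 = (4*(5/4))*2 = 5*2 = 10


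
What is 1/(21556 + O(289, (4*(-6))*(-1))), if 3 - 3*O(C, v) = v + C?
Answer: 3/64358 ≈ 4.6614e-5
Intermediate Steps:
O(C, v) = 1 - C/3 - v/3 (O(C, v) = 1 - (v + C)/3 = 1 - (C + v)/3 = 1 + (-C/3 - v/3) = 1 - C/3 - v/3)
1/(21556 + O(289, (4*(-6))*(-1))) = 1/(21556 + (1 - ⅓*289 - 4*(-6)*(-1)/3)) = 1/(21556 + (1 - 289/3 - (-8)*(-1))) = 1/(21556 + (1 - 289/3 - ⅓*24)) = 1/(21556 + (1 - 289/3 - 8)) = 1/(21556 - 310/3) = 1/(64358/3) = 3/64358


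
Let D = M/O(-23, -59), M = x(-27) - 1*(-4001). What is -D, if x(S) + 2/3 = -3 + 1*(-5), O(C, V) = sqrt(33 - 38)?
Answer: 11977*I*sqrt(5)/15 ≈ 1785.4*I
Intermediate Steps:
O(C, V) = I*sqrt(5) (O(C, V) = sqrt(-5) = I*sqrt(5))
x(S) = -26/3 (x(S) = -2/3 + (-3 + 1*(-5)) = -2/3 + (-3 - 5) = -2/3 - 8 = -26/3)
M = 11977/3 (M = -26/3 - 1*(-4001) = -26/3 + 4001 = 11977/3 ≈ 3992.3)
D = -11977*I*sqrt(5)/15 (D = 11977/(3*((I*sqrt(5)))) = 11977*(-I*sqrt(5)/5)/3 = -11977*I*sqrt(5)/15 ≈ -1785.4*I)
-D = -(-11977)*I*sqrt(5)/15 = 11977*I*sqrt(5)/15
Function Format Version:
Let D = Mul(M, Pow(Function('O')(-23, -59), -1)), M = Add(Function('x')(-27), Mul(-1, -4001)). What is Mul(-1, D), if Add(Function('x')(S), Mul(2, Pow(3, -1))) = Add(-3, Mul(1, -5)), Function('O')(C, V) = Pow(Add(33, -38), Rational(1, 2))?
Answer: Mul(Rational(11977, 15), I, Pow(5, Rational(1, 2))) ≈ Mul(1785.4, I)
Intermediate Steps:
Function('O')(C, V) = Mul(I, Pow(5, Rational(1, 2))) (Function('O')(C, V) = Pow(-5, Rational(1, 2)) = Mul(I, Pow(5, Rational(1, 2))))
Function('x')(S) = Rational(-26, 3) (Function('x')(S) = Add(Rational(-2, 3), Add(-3, Mul(1, -5))) = Add(Rational(-2, 3), Add(-3, -5)) = Add(Rational(-2, 3), -8) = Rational(-26, 3))
M = Rational(11977, 3) (M = Add(Rational(-26, 3), Mul(-1, -4001)) = Add(Rational(-26, 3), 4001) = Rational(11977, 3) ≈ 3992.3)
D = Mul(Rational(-11977, 15), I, Pow(5, Rational(1, 2))) (D = Mul(Rational(11977, 3), Pow(Mul(I, Pow(5, Rational(1, 2))), -1)) = Mul(Rational(11977, 3), Mul(Rational(-1, 5), I, Pow(5, Rational(1, 2)))) = Mul(Rational(-11977, 15), I, Pow(5, Rational(1, 2))) ≈ Mul(-1785.4, I))
Mul(-1, D) = Mul(-1, Mul(Rational(-11977, 15), I, Pow(5, Rational(1, 2)))) = Mul(Rational(11977, 15), I, Pow(5, Rational(1, 2)))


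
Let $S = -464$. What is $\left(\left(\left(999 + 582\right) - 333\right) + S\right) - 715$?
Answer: $69$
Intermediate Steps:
$\left(\left(\left(999 + 582\right) - 333\right) + S\right) - 715 = \left(\left(\left(999 + 582\right) - 333\right) - 464\right) - 715 = \left(\left(1581 - 333\right) - 464\right) - 715 = \left(1248 - 464\right) - 715 = 784 - 715 = 69$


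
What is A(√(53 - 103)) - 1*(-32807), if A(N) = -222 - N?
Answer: 32585 - 5*I*√2 ≈ 32585.0 - 7.0711*I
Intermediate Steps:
A(√(53 - 103)) - 1*(-32807) = (-222 - √(53 - 103)) - 1*(-32807) = (-222 - √(-50)) + 32807 = (-222 - 5*I*√2) + 32807 = 32585 - 5*I*√2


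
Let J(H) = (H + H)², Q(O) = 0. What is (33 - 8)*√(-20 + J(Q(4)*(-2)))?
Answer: 50*I*√5 ≈ 111.8*I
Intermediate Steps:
J(H) = 4*H² (J(H) = (2*H)² = 4*H²)
(33 - 8)*√(-20 + J(Q(4)*(-2))) = (33 - 8)*√(-20 + 4*(0*(-2))²) = 25*√(-20 + 4*0²) = 25*√(-20 + 4*0) = 25*√(-20 + 0) = 25*√(-20) = 25*(2*I*√5) = 50*I*√5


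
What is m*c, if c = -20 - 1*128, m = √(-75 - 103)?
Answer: -148*I*√178 ≈ -1974.6*I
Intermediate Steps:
m = I*√178 (m = √(-178) = I*√178 ≈ 13.342*I)
c = -148 (c = -20 - 128 = -148)
m*c = (I*√178)*(-148) = -148*I*√178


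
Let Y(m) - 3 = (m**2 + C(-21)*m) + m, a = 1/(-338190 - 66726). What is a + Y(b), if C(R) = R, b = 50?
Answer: 608588747/404916 ≈ 1503.0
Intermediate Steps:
a = -1/404916 (a = 1/(-404916) = -1/404916 ≈ -2.4696e-6)
Y(m) = 3 + m**2 - 20*m (Y(m) = 3 + ((m**2 - 21*m) + m) = 3 + (m**2 - 20*m) = 3 + m**2 - 20*m)
a + Y(b) = -1/404916 + (3 + 50**2 - 20*50) = -1/404916 + (3 + 2500 - 1000) = -1/404916 + 1503 = 608588747/404916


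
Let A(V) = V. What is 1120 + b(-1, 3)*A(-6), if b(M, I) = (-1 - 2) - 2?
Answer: 1150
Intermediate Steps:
b(M, I) = -5 (b(M, I) = -3 - 2 = -5)
1120 + b(-1, 3)*A(-6) = 1120 - 5*(-6) = 1120 + 30 = 1150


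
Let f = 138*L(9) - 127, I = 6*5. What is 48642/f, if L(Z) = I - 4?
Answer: 48642/3461 ≈ 14.054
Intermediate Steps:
I = 30
L(Z) = 26 (L(Z) = 30 - 4 = 26)
f = 3461 (f = 138*26 - 127 = 3588 - 127 = 3461)
48642/f = 48642/3461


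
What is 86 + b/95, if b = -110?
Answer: 1612/19 ≈ 84.842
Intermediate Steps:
86 + b/95 = 86 - 110/95 = 86 - 110*1/95 = 86 - 22/19 = 1612/19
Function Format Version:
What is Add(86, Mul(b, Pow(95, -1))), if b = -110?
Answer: Rational(1612, 19) ≈ 84.842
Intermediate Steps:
Add(86, Mul(b, Pow(95, -1))) = Add(86, Mul(-110, Pow(95, -1))) = Add(86, Mul(-110, Rational(1, 95))) = Add(86, Rational(-22, 19)) = Rational(1612, 19)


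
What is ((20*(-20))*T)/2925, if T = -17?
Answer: 272/117 ≈ 2.3248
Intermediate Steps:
((20*(-20))*T)/2925 = ((20*(-20))*(-17))/2925 = -400*(-17)*(1/2925) = 6800*(1/2925) = 272/117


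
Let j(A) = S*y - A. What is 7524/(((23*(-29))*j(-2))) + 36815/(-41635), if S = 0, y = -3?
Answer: -36237295/5554109 ≈ -6.5244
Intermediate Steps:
j(A) = -A (j(A) = 0*(-3) - A = 0 - A = -A)
7524/(((23*(-29))*j(-2))) + 36815/(-41635) = 7524/(((23*(-29))*(-1*(-2)))) + 36815/(-41635) = 7524/((-667*2)) + 36815*(-1/41635) = 7524/(-1334) - 7363/8327 = 7524*(-1/1334) - 7363/8327 = -3762/667 - 7363/8327 = -36237295/5554109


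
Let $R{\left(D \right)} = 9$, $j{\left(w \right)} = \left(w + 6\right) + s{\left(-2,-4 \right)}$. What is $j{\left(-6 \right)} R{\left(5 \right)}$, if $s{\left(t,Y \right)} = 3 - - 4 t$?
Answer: $-45$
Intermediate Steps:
$s{\left(t,Y \right)} = 3 + 4 t$
$j{\left(w \right)} = 1 + w$ ($j{\left(w \right)} = \left(w + 6\right) + \left(3 + 4 \left(-2\right)\right) = \left(6 + w\right) + \left(3 - 8\right) = \left(6 + w\right) - 5 = 1 + w$)
$j{\left(-6 \right)} R{\left(5 \right)} = \left(1 - 6\right) 9 = \left(-5\right) 9 = -45$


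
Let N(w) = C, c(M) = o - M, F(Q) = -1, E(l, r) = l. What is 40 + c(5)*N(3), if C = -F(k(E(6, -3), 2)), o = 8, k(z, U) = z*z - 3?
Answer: 43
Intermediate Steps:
k(z, U) = -3 + z² (k(z, U) = z² - 3 = -3 + z²)
C = 1 (C = -1*(-1) = 1)
c(M) = 8 - M
N(w) = 1
40 + c(5)*N(3) = 40 + (8 - 1*5)*1 = 40 + (8 - 5)*1 = 40 + 3*1 = 40 + 3 = 43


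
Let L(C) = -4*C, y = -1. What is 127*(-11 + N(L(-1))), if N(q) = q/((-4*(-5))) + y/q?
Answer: -28067/20 ≈ -1403.3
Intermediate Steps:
N(q) = -1/q + q/20 (N(q) = q/((-4*(-5))) - 1/q = q/20 - 1/q = -1/q + q/20)
127*(-11 + N(L(-1))) = 127*(-11 + (-1/((-4*(-1))) + (-4*(-1))/20)) = 127*(-11 + (-1/4 + (1/20)*4)) = 127*(-11 + (-1*1/4 + 1/5)) = 127*(-11 + (-1/4 + 1/5)) = 127*(-11 - 1/20) = 127*(-221/20) = -28067/20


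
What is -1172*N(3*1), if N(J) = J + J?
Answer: -7032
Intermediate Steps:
N(J) = 2*J
-1172*N(3*1) = -2344*3*1 = -2344*3 = -1172*6 = -7032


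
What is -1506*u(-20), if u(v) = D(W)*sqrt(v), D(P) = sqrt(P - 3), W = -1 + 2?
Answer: 3012*sqrt(10) ≈ 9524.8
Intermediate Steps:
W = 1
D(P) = sqrt(-3 + P)
u(v) = I*sqrt(2)*sqrt(v) (u(v) = sqrt(-3 + 1)*sqrt(v) = sqrt(-2)*sqrt(v) = (I*sqrt(2))*sqrt(v) = I*sqrt(2)*sqrt(v))
-1506*u(-20) = -1506*I*sqrt(2)*sqrt(-20) = -1506*I*sqrt(2)*2*I*sqrt(5) = -(-3012)*sqrt(10) = 3012*sqrt(10)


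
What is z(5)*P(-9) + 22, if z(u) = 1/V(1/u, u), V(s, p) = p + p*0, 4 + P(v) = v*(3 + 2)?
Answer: 61/5 ≈ 12.200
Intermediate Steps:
P(v) = -4 + 5*v (P(v) = -4 + v*(3 + 2) = -4 + v*5 = -4 + 5*v)
V(s, p) = p (V(s, p) = p + 0 = p)
z(u) = 1/u
z(5)*P(-9) + 22 = (-4 + 5*(-9))/5 + 22 = (-4 - 45)/5 + 22 = (⅕)*(-49) + 22 = -49/5 + 22 = 61/5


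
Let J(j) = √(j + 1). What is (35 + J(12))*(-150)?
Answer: -5250 - 150*√13 ≈ -5790.8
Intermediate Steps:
J(j) = √(1 + j)
(35 + J(12))*(-150) = (35 + √(1 + 12))*(-150) = (35 + √13)*(-150) = -5250 - 150*√13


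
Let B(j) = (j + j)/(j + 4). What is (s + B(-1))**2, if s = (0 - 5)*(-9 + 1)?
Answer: 13924/9 ≈ 1547.1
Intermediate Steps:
B(j) = 2*j/(4 + j) (B(j) = (2*j)/(4 + j) = 2*j/(4 + j))
s = 40 (s = -5*(-8) = 40)
(s + B(-1))**2 = (40 + 2*(-1)/(4 - 1))**2 = (40 + 2*(-1)/3)**2 = (40 + 2*(-1)*(1/3))**2 = (40 - 2/3)**2 = (118/3)**2 = 13924/9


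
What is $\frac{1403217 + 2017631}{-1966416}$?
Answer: $- \frac{213803}{122901} \approx -1.7396$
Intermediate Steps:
$\frac{1403217 + 2017631}{-1966416} = 3420848 \left(- \frac{1}{1966416}\right) = - \frac{213803}{122901}$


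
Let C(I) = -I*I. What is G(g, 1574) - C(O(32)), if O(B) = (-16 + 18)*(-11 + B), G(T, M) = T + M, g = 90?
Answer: 3428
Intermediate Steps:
G(T, M) = M + T
O(B) = -22 + 2*B (O(B) = 2*(-11 + B) = -22 + 2*B)
C(I) = -I²
G(g, 1574) - C(O(32)) = (1574 + 90) - (-1)*(-22 + 2*32)² = 1664 - (-1)*(-22 + 64)² = 1664 - (-1)*42² = 1664 - (-1)*1764 = 1664 - 1*(-1764) = 1664 + 1764 = 3428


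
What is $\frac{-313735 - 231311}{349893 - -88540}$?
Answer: $- \frac{545046}{438433} \approx -1.2432$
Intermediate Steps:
$\frac{-313735 - 231311}{349893 - -88540} = - \frac{545046}{349893 + 88540} = - \frac{545046}{438433}$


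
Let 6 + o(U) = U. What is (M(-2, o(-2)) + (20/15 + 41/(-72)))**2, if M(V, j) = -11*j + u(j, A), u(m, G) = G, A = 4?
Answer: 44609041/5184 ≈ 8605.1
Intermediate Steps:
o(U) = -6 + U
M(V, j) = 4 - 11*j (M(V, j) = -11*j + 4 = 4 - 11*j)
(M(-2, o(-2)) + (20/15 + 41/(-72)))**2 = ((4 - 11*(-6 - 2)) + (20/15 + 41/(-72)))**2 = ((4 - 11*(-8)) + (20*(1/15) + 41*(-1/72)))**2 = ((4 + 88) + (4/3 - 41/72))**2 = (92 + 55/72)**2 = (6679/72)**2 = 44609041/5184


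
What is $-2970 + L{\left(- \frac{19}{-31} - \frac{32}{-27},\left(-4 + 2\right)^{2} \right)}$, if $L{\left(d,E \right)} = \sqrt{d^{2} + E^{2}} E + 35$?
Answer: $-2935 + \frac{4 \sqrt{13474129}}{837} \approx -2917.5$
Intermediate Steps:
$L{\left(d,E \right)} = 35 + E \sqrt{E^{2} + d^{2}}$ ($L{\left(d,E \right)} = \sqrt{E^{2} + d^{2}} E + 35 = E \sqrt{E^{2} + d^{2}} + 35 = 35 + E \sqrt{E^{2} + d^{2}}$)
$-2970 + L{\left(- \frac{19}{-31} - \frac{32}{-27},\left(-4 + 2\right)^{2} \right)} = -2970 + \left(35 + \left(-4 + 2\right)^{2} \sqrt{\left(\left(-4 + 2\right)^{2}\right)^{2} + \left(- \frac{19}{-31} - \frac{32}{-27}\right)^{2}}\right) = -2970 + \left(35 + \left(-2\right)^{2} \sqrt{\left(\left(-2\right)^{2}\right)^{2} + \left(\left(-19\right) \left(- \frac{1}{31}\right) - - \frac{32}{27}\right)^{2}}\right) = -2970 + \left(35 + 4 \sqrt{4^{2} + \left(\frac{19}{31} + \frac{32}{27}\right)^{2}}\right) = -2970 + \left(35 + 4 \sqrt{16 + \left(\frac{1505}{837}\right)^{2}}\right) = -2970 + \left(35 + 4 \sqrt{16 + \frac{2265025}{700569}}\right) = -2970 + \left(35 + 4 \sqrt{\frac{13474129}{700569}}\right) = -2970 + \left(35 + 4 \frac{\sqrt{13474129}}{837}\right) = -2970 + \left(35 + \frac{4 \sqrt{13474129}}{837}\right) = -2935 + \frac{4 \sqrt{13474129}}{837}$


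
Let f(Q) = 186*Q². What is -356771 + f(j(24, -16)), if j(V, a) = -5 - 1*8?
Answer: -325337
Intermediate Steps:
j(V, a) = -13 (j(V, a) = -5 - 8 = -13)
-356771 + f(j(24, -16)) = -356771 + 186*(-13)² = -356771 + 186*169 = -356771 + 31434 = -325337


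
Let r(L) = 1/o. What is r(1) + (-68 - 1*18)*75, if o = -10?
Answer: -64501/10 ≈ -6450.1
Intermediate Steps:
r(L) = -⅒ (r(L) = 1/(-10) = -⅒)
r(1) + (-68 - 1*18)*75 = -⅒ + (-68 - 1*18)*75 = -⅒ + (-68 - 18)*75 = -⅒ - 86*75 = -⅒ - 6450 = -64501/10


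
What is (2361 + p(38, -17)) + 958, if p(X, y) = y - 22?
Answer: 3280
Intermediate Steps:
p(X, y) = -22 + y
(2361 + p(38, -17)) + 958 = (2361 + (-22 - 17)) + 958 = (2361 - 39) + 958 = 2322 + 958 = 3280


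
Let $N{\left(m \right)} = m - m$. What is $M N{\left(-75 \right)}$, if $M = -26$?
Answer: $0$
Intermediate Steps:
$N{\left(m \right)} = 0$
$M N{\left(-75 \right)} = \left(-26\right) 0 = 0$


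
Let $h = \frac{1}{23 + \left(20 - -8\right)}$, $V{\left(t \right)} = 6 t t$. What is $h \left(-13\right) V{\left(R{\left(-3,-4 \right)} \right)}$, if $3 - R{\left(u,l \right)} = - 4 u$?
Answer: $- \frac{2106}{17} \approx -123.88$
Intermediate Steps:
$R{\left(u,l \right)} = 3 + 4 u$ ($R{\left(u,l \right)} = 3 - - 4 u = 3 + 4 u$)
$V{\left(t \right)} = 6 t^{2}$
$h = \frac{1}{51}$ ($h = \frac{1}{23 + \left(20 + 8\right)} = \frac{1}{23 + 28} = \frac{1}{51} \approx 0.019608$)
$h \left(-13\right) V{\left(R{\left(-3,-4 \right)} \right)} = \frac{1}{51} \left(-13\right) 6 \left(3 + 4 \left(-3\right)\right)^{2} = - \frac{13 \cdot 6 \left(3 - 12\right)^{2}}{51} = - \frac{13 \cdot 6 \left(-9\right)^{2}}{51} = - \frac{13 \cdot 6 \cdot 81}{51} = \left(- \frac{13}{51}\right) 486 = - \frac{2106}{17}$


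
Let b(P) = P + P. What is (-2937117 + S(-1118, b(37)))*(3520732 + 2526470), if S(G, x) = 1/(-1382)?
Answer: -12273085802497695/691 ≈ -1.7761e+13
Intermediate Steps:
b(P) = 2*P
S(G, x) = -1/1382
(-2937117 + S(-1118, b(37)))*(3520732 + 2526470) = (-2937117 - 1/1382)*(3520732 + 2526470) = -4059095695/1382*6047202 = -12273085802497695/691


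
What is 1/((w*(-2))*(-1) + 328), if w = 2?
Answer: 1/332 ≈ 0.0030120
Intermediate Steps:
1/((w*(-2))*(-1) + 328) = 1/((2*(-2))*(-1) + 328) = 1/(-4*(-1) + 328) = 1/(4 + 328) = 1/332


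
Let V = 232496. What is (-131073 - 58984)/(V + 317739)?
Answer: -27151/78605 ≈ -0.34541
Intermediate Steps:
(-131073 - 58984)/(V + 317739) = (-131073 - 58984)/(232496 + 317739) = -190057/550235 = -190057*1/550235 = -27151/78605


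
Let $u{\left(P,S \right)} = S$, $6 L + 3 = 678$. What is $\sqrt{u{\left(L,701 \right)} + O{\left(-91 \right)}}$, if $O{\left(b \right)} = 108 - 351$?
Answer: $\sqrt{458} \approx 21.401$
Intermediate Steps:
$L = \frac{225}{2}$ ($L = - \frac{1}{2} + \frac{1}{6} \cdot 678 = - \frac{1}{2} + 113 = \frac{225}{2} \approx 112.5$)
$O{\left(b \right)} = -243$
$\sqrt{u{\left(L,701 \right)} + O{\left(-91 \right)}} = \sqrt{701 - 243} = \sqrt{458}$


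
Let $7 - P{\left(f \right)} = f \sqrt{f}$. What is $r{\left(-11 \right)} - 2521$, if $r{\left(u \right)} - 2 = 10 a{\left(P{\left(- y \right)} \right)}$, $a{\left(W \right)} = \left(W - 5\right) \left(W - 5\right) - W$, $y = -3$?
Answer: $-2279 - 90 \sqrt{3} \approx -2434.9$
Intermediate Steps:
$P{\left(f \right)} = 7 - f^{\frac{3}{2}}$ ($P{\left(f \right)} = 7 - f \sqrt{f} = 7 - f^{\frac{3}{2}}$)
$a{\left(W \right)} = \left(-5 + W\right)^{2} - W$ ($a{\left(W \right)} = \left(-5 + W\right) \left(-5 + W\right) - W = \left(-5 + W\right)^{2} - W$)
$r{\left(u \right)} = -68 + 10 \left(2 - 3 \sqrt{3}\right)^{2} + 30 \sqrt{3}$ ($r{\left(u \right)} = 2 + 10 \left(\left(-5 + \left(7 - \left(\left(-1\right) \left(-3\right)\right)^{\frac{3}{2}}\right)\right)^{2} - \left(7 - \left(\left(-1\right) \left(-3\right)\right)^{\frac{3}{2}}\right)\right) = 2 + 10 \left(\left(-5 + \left(7 - 3^{\frac{3}{2}}\right)\right)^{2} - \left(7 - 3^{\frac{3}{2}}\right)\right) = 2 + 10 \left(\left(-5 + \left(7 - 3 \sqrt{3}\right)\right)^{2} - \left(7 - 3 \sqrt{3}\right)\right) = 2 + 10 \left(\left(2 - 3 \sqrt{3}\right)^{2} - \left(7 - 3 \sqrt{3}\right)\right) = 2 + 10 \left(-7 + \left(2 - 3 \sqrt{3}\right)^{2} + 3 \sqrt{3}\right) = 2 + \left(-70 + 10 \left(2 - 3 \sqrt{3}\right)^{2} + 30 \sqrt{3}\right) = -68 + 10 \left(2 - 3 \sqrt{3}\right)^{2} + 30 \sqrt{3}$)
$r{\left(-11 \right)} - 2521 = \left(242 - 90 \sqrt{3}\right) - 2521 = -2279 - 90 \sqrt{3}$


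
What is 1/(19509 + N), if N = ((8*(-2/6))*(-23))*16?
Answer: 3/61471 ≈ 4.8804e-5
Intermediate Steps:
N = 2944/3 (N = ((8*(-2*⅙))*(-23))*16 = ((8*(-⅓))*(-23))*16 = -8/3*(-23)*16 = (184/3)*16 = 2944/3 ≈ 981.33)
1/(19509 + N) = 1/(19509 + 2944/3) = 1/(61471/3) = 3/61471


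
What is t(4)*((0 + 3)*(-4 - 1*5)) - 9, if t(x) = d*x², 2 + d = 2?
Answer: -9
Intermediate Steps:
d = 0 (d = -2 + 2 = 0)
t(x) = 0 (t(x) = 0*x² = 0)
t(4)*((0 + 3)*(-4 - 1*5)) - 9 = 0*((0 + 3)*(-4 - 1*5)) - 9 = 0*(3*(-4 - 5)) - 9 = 0*(3*(-9)) - 9 = 0*(-27) - 9 = 0 - 9 = -9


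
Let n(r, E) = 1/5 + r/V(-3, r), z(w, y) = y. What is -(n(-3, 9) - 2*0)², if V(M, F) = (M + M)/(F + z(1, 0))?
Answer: -169/100 ≈ -1.6900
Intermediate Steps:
V(M, F) = 2*M/F (V(M, F) = (M + M)/(F + 0) = (2*M)/F = 2*M/F)
n(r, E) = ⅕ - r²/6 (n(r, E) = 1/5 + r/((2*(-3)/r)) = 1*(⅕) + r/((-6/r)) = ⅕ + r*(-r/6) = ⅕ - r²/6)
-(n(-3, 9) - 2*0)² = -((⅕ - ⅙*(-3)²) - 2*0)² = -((⅕ - ⅙*9) + 0)² = -((⅕ - 3/2) + 0)² = -(-13/10 + 0)² = -(-13/10)² = -1*169/100 = -169/100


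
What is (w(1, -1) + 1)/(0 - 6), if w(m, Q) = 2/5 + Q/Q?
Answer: -2/5 ≈ -0.40000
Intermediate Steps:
w(m, Q) = 7/5 (w(m, Q) = 2*(1/5) + 1 = 2/5 + 1 = 7/5)
(w(1, -1) + 1)/(0 - 6) = (7/5 + 1)/(0 - 6) = (12/5)/(-6) = -1/6*12/5 = -2/5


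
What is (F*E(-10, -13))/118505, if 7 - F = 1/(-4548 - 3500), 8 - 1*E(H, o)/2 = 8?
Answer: 0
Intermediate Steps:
E(H, o) = 0 (E(H, o) = 16 - 2*8 = 16 - 16 = 0)
F = 56337/8048 (F = 7 - 1/(-4548 - 3500) = 7 - 1/(-8048) = 7 - 1*(-1/8048) = 7 + 1/8048 = 56337/8048 ≈ 7.0001)
(F*E(-10, -13))/118505 = ((56337/8048)*0)/118505 = 0*(1/118505) = 0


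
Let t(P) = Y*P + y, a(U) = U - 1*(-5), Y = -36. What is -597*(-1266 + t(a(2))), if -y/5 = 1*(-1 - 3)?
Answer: 894306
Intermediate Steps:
y = 20 (y = -5*(-1 - 3) = -5*(-4) = 20)
a(U) = 5 + U (a(U) = U + 5 = 5 + U)
t(P) = 20 - 36*P (t(P) = -36*P + 20 = 20 - 36*P)
-597*(-1266 + t(a(2))) = -597*(-1266 + (20 - 36*(5 + 2))) = -597*(-1266 + (20 - 36*7)) = -597*(-1266 + (20 - 252)) = -597*(-1266 - 232) = -597*(-1498) = 894306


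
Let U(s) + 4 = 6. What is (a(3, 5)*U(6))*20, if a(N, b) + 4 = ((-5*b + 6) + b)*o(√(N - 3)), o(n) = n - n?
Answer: -160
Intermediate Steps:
o(n) = 0
U(s) = 2 (U(s) = -4 + 6 = 2)
a(N, b) = -4 (a(N, b) = -4 + ((-5*b + 6) + b)*0 = -4 + ((6 - 5*b) + b)*0 = -4 + (6 - 4*b)*0 = -4 + 0 = -4)
(a(3, 5)*U(6))*20 = -4*2*20 = -8*20 = -160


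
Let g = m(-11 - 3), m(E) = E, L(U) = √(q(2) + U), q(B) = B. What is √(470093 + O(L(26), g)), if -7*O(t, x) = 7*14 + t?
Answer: √(23033871 - 14*√7)/7 ≈ 685.62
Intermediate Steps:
L(U) = √(2 + U)
g = -14 (g = -11 - 3 = -14)
O(t, x) = -14 - t/7 (O(t, x) = -(7*14 + t)/7 = -(98 + t)/7 = -14 - t/7)
√(470093 + O(L(26), g)) = √(470093 + (-14 - √(2 + 26)/7)) = √(470093 + (-14 - 2*√7/7)) = √(470079 - 2*√7/7)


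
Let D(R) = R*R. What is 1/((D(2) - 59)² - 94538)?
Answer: -1/91513 ≈ -1.0927e-5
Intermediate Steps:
D(R) = R²
1/((D(2) - 59)² - 94538) = 1/((2² - 59)² - 94538) = 1/((4 - 59)² - 94538) = 1/((-55)² - 94538) = 1/(3025 - 94538) = 1/(-91513) = -1/91513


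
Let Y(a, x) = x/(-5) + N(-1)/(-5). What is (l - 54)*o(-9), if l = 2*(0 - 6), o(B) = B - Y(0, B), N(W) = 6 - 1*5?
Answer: 3498/5 ≈ 699.60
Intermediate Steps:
N(W) = 1 (N(W) = 6 - 5 = 1)
Y(a, x) = -1/5 - x/5 (Y(a, x) = x/(-5) + 1/(-5) = x*(-1/5) + 1*(-1/5) = -x/5 - 1/5 = -1/5 - x/5)
o(B) = 1/5 + 6*B/5 (o(B) = B - (-1/5 - B/5) = B + (1/5 + B/5) = 1/5 + 6*B/5)
l = -12 (l = 2*(-6) = -12)
(l - 54)*o(-9) = (-12 - 54)*(1/5 + (6/5)*(-9)) = -66*(1/5 - 54/5) = -66*(-53/5) = 3498/5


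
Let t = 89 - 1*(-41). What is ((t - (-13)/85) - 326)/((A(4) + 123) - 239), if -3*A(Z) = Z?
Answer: 49941/29920 ≈ 1.6692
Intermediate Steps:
A(Z) = -Z/3
t = 130 (t = 89 + 41 = 130)
((t - (-13)/85) - 326)/((A(4) + 123) - 239) = ((130 - (-13)/85) - 326)/((-1/3*4 + 123) - 239) = ((130 - (-13)/85) - 326)/((-4/3 + 123) - 239) = ((130 - 1*(-13/85)) - 326)/(365/3 - 239) = ((130 + 13/85) - 326)/(-352/3) = (11063/85 - 326)*(-3/352) = -16647/85*(-3/352) = 49941/29920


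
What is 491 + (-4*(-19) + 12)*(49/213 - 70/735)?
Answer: 249923/497 ≈ 502.86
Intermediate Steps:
491 + (-4*(-19) + 12)*(49/213 - 70/735) = 491 + (76 + 12)*(49*(1/213) - 70*1/735) = 491 + 88*(49/213 - 2/21) = 491 + 88*(67/497) = 491 + 5896/497 = 249923/497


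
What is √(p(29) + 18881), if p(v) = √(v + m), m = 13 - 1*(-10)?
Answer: √(18881 + 2*√13) ≈ 137.43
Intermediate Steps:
m = 23 (m = 13 + 10 = 23)
p(v) = √(23 + v) (p(v) = √(v + 23) = √(23 + v))
√(p(29) + 18881) = √(√(23 + 29) + 18881) = √(√52 + 18881) = √(2*√13 + 18881) = √(18881 + 2*√13)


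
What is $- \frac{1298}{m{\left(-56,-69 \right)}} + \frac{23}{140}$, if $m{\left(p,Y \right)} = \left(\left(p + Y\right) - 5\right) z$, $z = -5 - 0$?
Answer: $- \frac{16677}{9100} \approx -1.8326$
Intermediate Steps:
$z = -5$ ($z = -5 - 0 = -5 + \left(-3 + 3\right) = -5 + 0 = -5$)
$m{\left(p,Y \right)} = 25 - 5 Y - 5 p$ ($m{\left(p,Y \right)} = \left(\left(p + Y\right) - 5\right) \left(-5\right) = \left(\left(Y + p\right) - 5\right) \left(-5\right) = \left(-5 + Y + p\right) \left(-5\right) = 25 - 5 Y - 5 p$)
$- \frac{1298}{m{\left(-56,-69 \right)}} + \frac{23}{140} = - \frac{1298}{25 - -345 - -280} + \frac{23}{140} = - \frac{1298}{25 + 345 + 280} + 23 \cdot \frac{1}{140} = - \frac{1298}{650} + \frac{23}{140} = \left(-1298\right) \frac{1}{650} + \frac{23}{140} = - \frac{649}{325} + \frac{23}{140} = - \frac{16677}{9100}$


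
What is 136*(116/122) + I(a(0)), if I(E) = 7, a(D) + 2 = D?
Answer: 8315/61 ≈ 136.31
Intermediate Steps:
a(D) = -2 + D
136*(116/122) + I(a(0)) = 136*(116/122) + 7 = 136*(116*(1/122)) + 7 = 136*(58/61) + 7 = 7888/61 + 7 = 8315/61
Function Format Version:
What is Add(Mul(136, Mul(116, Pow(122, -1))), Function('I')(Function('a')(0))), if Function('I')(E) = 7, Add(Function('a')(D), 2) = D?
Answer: Rational(8315, 61) ≈ 136.31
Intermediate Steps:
Function('a')(D) = Add(-2, D)
Add(Mul(136, Mul(116, Pow(122, -1))), Function('I')(Function('a')(0))) = Add(Mul(136, Mul(116, Pow(122, -1))), 7) = Add(Mul(136, Mul(116, Rational(1, 122))), 7) = Add(Mul(136, Rational(58, 61)), 7) = Add(Rational(7888, 61), 7) = Rational(8315, 61)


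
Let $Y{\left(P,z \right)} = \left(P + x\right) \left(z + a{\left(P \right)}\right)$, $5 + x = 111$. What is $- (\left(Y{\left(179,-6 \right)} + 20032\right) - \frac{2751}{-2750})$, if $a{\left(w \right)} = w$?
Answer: $- \frac{190679501}{2750} \approx -69338.0$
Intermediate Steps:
$x = 106$ ($x = -5 + 111 = 106$)
$Y{\left(P,z \right)} = \left(106 + P\right) \left(P + z\right)$ ($Y{\left(P,z \right)} = \left(P + 106\right) \left(z + P\right) = \left(106 + P\right) \left(P + z\right)$)
$- (\left(Y{\left(179,-6 \right)} + 20032\right) - \frac{2751}{-2750}) = - (\left(\left(179^{2} + 106 \cdot 179 + 106 \left(-6\right) + 179 \left(-6\right)\right) + 20032\right) - \frac{2751}{-2750}) = - (\left(\left(32041 + 18974 - 636 - 1074\right) + 20032\right) - - \frac{2751}{2750}) = - (\left(49305 + 20032\right) + \frac{2751}{2750}) = - (69337 + \frac{2751}{2750}) = \left(-1\right) \frac{190679501}{2750} = - \frac{190679501}{2750}$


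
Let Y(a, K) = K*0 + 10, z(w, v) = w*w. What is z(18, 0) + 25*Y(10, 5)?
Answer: 574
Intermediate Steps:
z(w, v) = w**2
Y(a, K) = 10 (Y(a, K) = 0 + 10 = 10)
z(18, 0) + 25*Y(10, 5) = 18**2 + 25*10 = 324 + 250 = 574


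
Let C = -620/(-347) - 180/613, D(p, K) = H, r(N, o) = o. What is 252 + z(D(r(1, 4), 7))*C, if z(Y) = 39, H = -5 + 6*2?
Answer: 65989572/212711 ≈ 310.23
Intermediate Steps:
H = 7 (H = -5 + 12 = 7)
D(p, K) = 7
C = 317600/212711 (C = -620*(-1/347) - 180*1/613 = 620/347 - 180/613 = 317600/212711 ≈ 1.4931)
252 + z(D(r(1, 4), 7))*C = 252 + 39*(317600/212711) = 252 + 12386400/212711 = 65989572/212711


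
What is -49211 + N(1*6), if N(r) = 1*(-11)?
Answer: -49222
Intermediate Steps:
N(r) = -11
-49211 + N(1*6) = -49211 - 11 = -49222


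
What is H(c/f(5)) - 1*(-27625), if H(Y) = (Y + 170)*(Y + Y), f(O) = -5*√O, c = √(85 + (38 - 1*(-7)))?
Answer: 690677/25 - 68*√26 ≈ 27280.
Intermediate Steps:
c = √130 (c = √(85 + (38 + 7)) = √(85 + 45) = √130 ≈ 11.402)
H(Y) = 2*Y*(170 + Y) (H(Y) = (170 + Y)*(2*Y) = 2*Y*(170 + Y))
H(c/f(5)) - 1*(-27625) = 2*(√130/((-5*√5)))*(170 + √130/((-5*√5))) - 1*(-27625) = 2*(√130*(-√5/25))*(170 + √130*(-√5/25)) + 27625 = 2*(-√26/5)*(170 - √26/5) + 27625 = -2*√26*(170 - √26/5)/5 + 27625 = 27625 - 2*√26*(170 - √26/5)/5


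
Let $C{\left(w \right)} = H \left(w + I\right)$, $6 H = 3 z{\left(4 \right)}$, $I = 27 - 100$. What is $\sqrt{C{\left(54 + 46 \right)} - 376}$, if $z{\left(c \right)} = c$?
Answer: $i \sqrt{322} \approx 17.944 i$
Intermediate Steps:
$I = -73$ ($I = 27 - 100 = -73$)
$H = 2$ ($H = \frac{3 \cdot 4}{6} = \frac{1}{6} \cdot 12 = 2$)
$C{\left(w \right)} = -146 + 2 w$ ($C{\left(w \right)} = 2 \left(w - 73\right) = 2 \left(-73 + w\right) = -146 + 2 w$)
$\sqrt{C{\left(54 + 46 \right)} - 376} = \sqrt{\left(-146 + 2 \left(54 + 46\right)\right) - 376} = \sqrt{\left(-146 + 2 \cdot 100\right) - 376} = \sqrt{\left(-146 + 200\right) - 376} = \sqrt{54 - 376} = \sqrt{-322} = i \sqrt{322}$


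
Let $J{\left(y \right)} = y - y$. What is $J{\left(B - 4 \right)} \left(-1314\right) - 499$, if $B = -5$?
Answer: $-499$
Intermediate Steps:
$J{\left(y \right)} = 0$
$J{\left(B - 4 \right)} \left(-1314\right) - 499 = 0 \left(-1314\right) - 499 = 0 - 499 = -499$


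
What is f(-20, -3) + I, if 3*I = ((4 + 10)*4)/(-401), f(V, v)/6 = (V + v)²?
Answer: 3818266/1203 ≈ 3174.0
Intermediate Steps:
f(V, v) = 6*(V + v)²
I = -56/1203 (I = (((4 + 10)*4)/(-401))/3 = ((14*4)*(-1/401))/3 = (56*(-1/401))/3 = (⅓)*(-56/401) = -56/1203 ≈ -0.046550)
f(-20, -3) + I = 6*(-20 - 3)² - 56/1203 = 6*(-23)² - 56/1203 = 6*529 - 56/1203 = 3174 - 56/1203 = 3818266/1203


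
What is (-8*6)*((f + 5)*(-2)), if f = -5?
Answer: 0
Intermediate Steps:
(-8*6)*((f + 5)*(-2)) = (-8*6)*((-5 + 5)*(-2)) = -0*(-2) = -48*0 = 0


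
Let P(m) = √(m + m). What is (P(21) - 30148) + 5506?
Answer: -24642 + √42 ≈ -24636.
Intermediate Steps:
P(m) = √2*√m (P(m) = √(2*m) = √2*√m)
(P(21) - 30148) + 5506 = (√2*√21 - 30148) + 5506 = (√42 - 30148) + 5506 = (-30148 + √42) + 5506 = -24642 + √42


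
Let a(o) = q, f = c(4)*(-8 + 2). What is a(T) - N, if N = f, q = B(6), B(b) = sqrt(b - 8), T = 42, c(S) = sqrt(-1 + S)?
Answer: 6*sqrt(3) + I*sqrt(2) ≈ 10.392 + 1.4142*I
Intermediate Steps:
f = -6*sqrt(3) (f = sqrt(-1 + 4)*(-8 + 2) = sqrt(3)*(-6) = -6*sqrt(3) ≈ -10.392)
B(b) = sqrt(-8 + b)
q = I*sqrt(2) (q = sqrt(-8 + 6) = sqrt(-2) = I*sqrt(2) ≈ 1.4142*I)
a(o) = I*sqrt(2)
N = -6*sqrt(3) ≈ -10.392
a(T) - N = I*sqrt(2) - (-6)*sqrt(3) = I*sqrt(2) + 6*sqrt(3) = 6*sqrt(3) + I*sqrt(2)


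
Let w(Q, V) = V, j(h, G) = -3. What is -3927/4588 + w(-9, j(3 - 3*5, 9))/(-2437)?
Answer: -9556335/11180956 ≈ -0.85470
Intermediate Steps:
-3927/4588 + w(-9, j(3 - 3*5, 9))/(-2437) = -3927/4588 - 3/(-2437) = -3927*1/4588 - 3*(-1/2437) = -3927/4588 + 3/2437 = -9556335/11180956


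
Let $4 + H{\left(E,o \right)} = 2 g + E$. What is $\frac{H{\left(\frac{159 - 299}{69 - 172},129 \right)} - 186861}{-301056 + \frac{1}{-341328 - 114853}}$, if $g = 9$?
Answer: $\frac{8779249419281}{14145610795111} \approx 0.62063$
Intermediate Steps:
$H{\left(E,o \right)} = 14 + E$ ($H{\left(E,o \right)} = -4 + \left(2 \cdot 9 + E\right) = -4 + \left(18 + E\right) = 14 + E$)
$\frac{H{\left(\frac{159 - 299}{69 - 172},129 \right)} - 186861}{-301056 + \frac{1}{-341328 - 114853}} = \frac{\left(14 + \frac{159 - 299}{69 - 172}\right) - 186861}{-301056 + \frac{1}{-341328 - 114853}} = \frac{\left(14 - \frac{140}{-103}\right) - 186861}{-301056 + \frac{1}{-341328 + \left(-168016 + 53163\right)}} = \frac{\left(14 - - \frac{140}{103}\right) - 186861}{-301056 + \frac{1}{-341328 - 114853}} = \frac{\left(14 + \frac{140}{103}\right) - 186861}{-301056 + \frac{1}{-456181}} = \frac{\frac{1582}{103} - 186861}{-301056 - \frac{1}{456181}} = - \frac{19245101}{103 \left(- \frac{137336027137}{456181}\right)} = \left(- \frac{19245101}{103}\right) \left(- \frac{456181}{137336027137}\right) = \frac{8779249419281}{14145610795111}$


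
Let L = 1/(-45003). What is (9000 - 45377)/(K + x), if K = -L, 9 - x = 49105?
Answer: 1637074131/2209467287 ≈ 0.74094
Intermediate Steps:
x = -49096 (x = 9 - 1*49105 = 9 - 49105 = -49096)
L = -1/45003 ≈ -2.2221e-5
K = 1/45003 (K = -1*(-1/45003) = 1/45003 ≈ 2.2221e-5)
(9000 - 45377)/(K + x) = (9000 - 45377)/(1/45003 - 49096) = -36377/(-2209467287/45003) = -36377*(-45003/2209467287) = 1637074131/2209467287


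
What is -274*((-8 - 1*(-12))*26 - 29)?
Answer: -20550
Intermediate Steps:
-274*((-8 - 1*(-12))*26 - 29) = -274*((-8 + 12)*26 - 29) = -274*(4*26 - 29) = -274*(104 - 29) = -274*75 = -20550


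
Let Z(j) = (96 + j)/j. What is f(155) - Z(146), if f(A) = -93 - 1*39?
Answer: -9757/73 ≈ -133.66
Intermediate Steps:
Z(j) = (96 + j)/j
f(A) = -132 (f(A) = -93 - 39 = -132)
f(155) - Z(146) = -132 - (96 + 146)/146 = -132 - 242/146 = -132 - 1*121/73 = -132 - 121/73 = -9757/73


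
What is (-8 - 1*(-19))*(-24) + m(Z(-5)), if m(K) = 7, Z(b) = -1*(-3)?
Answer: -257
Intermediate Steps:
Z(b) = 3
(-8 - 1*(-19))*(-24) + m(Z(-5)) = (-8 - 1*(-19))*(-24) + 7 = (-8 + 19)*(-24) + 7 = 11*(-24) + 7 = -264 + 7 = -257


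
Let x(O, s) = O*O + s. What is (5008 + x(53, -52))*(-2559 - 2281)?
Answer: -37582600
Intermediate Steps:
x(O, s) = s + O² (x(O, s) = O² + s = s + O²)
(5008 + x(53, -52))*(-2559 - 2281) = (5008 + (-52 + 53²))*(-2559 - 2281) = (5008 + (-52 + 2809))*(-4840) = (5008 + 2757)*(-4840) = 7765*(-4840) = -37582600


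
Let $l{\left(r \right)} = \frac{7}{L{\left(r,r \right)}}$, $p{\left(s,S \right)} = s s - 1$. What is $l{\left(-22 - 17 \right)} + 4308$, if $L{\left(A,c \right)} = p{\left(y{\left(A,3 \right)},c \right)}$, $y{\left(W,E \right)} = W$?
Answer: $\frac{6548167}{1520} \approx 4308.0$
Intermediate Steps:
$p{\left(s,S \right)} = -1 + s^{2}$ ($p{\left(s,S \right)} = s^{2} - 1 = -1 + s^{2}$)
$L{\left(A,c \right)} = -1 + A^{2}$
$l{\left(r \right)} = \frac{7}{-1 + r^{2}}$
$l{\left(-22 - 17 \right)} + 4308 = \frac{7}{-1 + \left(-22 - 17\right)^{2}} + 4308 = \frac{7}{-1 + \left(-39\right)^{2}} + 4308 = \frac{7}{-1 + 1521} + 4308 = \frac{7}{1520} + 4308 = \frac{6548167}{1520}$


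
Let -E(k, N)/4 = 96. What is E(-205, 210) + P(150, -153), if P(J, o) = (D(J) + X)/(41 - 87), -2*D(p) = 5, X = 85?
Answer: -35493/92 ≈ -385.79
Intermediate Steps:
D(p) = -5/2 (D(p) = -½*5 = -5/2)
E(k, N) = -384 (E(k, N) = -4*96 = -384)
P(J, o) = -165/92 (P(J, o) = (-5/2 + 85)/(41 - 87) = (165/2)/(-46) = (165/2)*(-1/46) = -165/92)
E(-205, 210) + P(150, -153) = -384 - 165/92 = -35493/92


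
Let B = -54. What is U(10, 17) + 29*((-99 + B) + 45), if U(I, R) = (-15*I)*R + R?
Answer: -5665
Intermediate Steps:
U(I, R) = R - 15*I*R (U(I, R) = -15*I*R + R = R - 15*I*R)
U(10, 17) + 29*((-99 + B) + 45) = 17*(1 - 15*10) + 29*((-99 - 54) + 45) = 17*(1 - 150) + 29*(-153 + 45) = 17*(-149) + 29*(-108) = -2533 - 3132 = -5665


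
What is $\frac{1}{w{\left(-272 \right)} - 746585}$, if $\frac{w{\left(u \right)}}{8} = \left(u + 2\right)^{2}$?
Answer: $- \frac{1}{163385} \approx -6.1205 \cdot 10^{-6}$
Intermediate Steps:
$w{\left(u \right)} = 8 \left(2 + u\right)^{2}$ ($w{\left(u \right)} = 8 \left(u + 2\right)^{2} = 8 \left(2 + u\right)^{2}$)
$\frac{1}{w{\left(-272 \right)} - 746585} = \frac{1}{8 \left(2 - 272\right)^{2} - 746585} = \frac{1}{8 \left(-270\right)^{2} - 746585} = \frac{1}{8 \cdot 72900 - 746585} = \frac{1}{583200 - 746585} = \frac{1}{-163385} = - \frac{1}{163385}$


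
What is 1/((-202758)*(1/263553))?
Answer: -87851/67586 ≈ -1.2998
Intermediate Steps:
1/((-202758)*(1/263553)) = -1/(202758*1/263553) = -1/202758*263553 = -87851/67586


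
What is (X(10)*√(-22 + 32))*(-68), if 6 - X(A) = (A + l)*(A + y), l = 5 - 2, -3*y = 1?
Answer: 24412*√10/3 ≈ 25733.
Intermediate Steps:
y = -⅓ (y = -⅓*1 = -⅓ ≈ -0.33333)
l = 3
X(A) = 6 - (3 + A)*(-⅓ + A) (X(A) = 6 - (A + 3)*(A - ⅓) = 6 - (3 + A)*(-⅓ + A))
(X(10)*√(-22 + 32))*(-68) = ((7 - 1*10² - 8/3*10)*√(-22 + 32))*(-68) = ((7 - 1*100 - 80/3)*√10)*(-68) = ((7 - 100 - 80/3)*√10)*(-68) = -359*√10/3*(-68) = 24412*√10/3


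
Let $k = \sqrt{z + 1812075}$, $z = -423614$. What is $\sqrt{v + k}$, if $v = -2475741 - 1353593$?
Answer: $\sqrt{-3829334 + \sqrt{1388461}} \approx 1956.6 i$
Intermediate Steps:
$v = -3829334$
$k = \sqrt{1388461}$ ($k = \sqrt{-423614 + 1812075} = \sqrt{1388461} \approx 1178.3$)
$\sqrt{v + k} = \sqrt{-3829334 + \sqrt{1388461}}$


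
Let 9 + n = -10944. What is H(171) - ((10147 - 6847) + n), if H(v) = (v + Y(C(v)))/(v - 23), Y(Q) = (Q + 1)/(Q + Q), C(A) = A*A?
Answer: 223815257/29241 ≈ 7654.2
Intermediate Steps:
n = -10953 (n = -9 - 10944 = -10953)
C(A) = A²
Y(Q) = (1 + Q)/(2*Q) (Y(Q) = (1 + Q)/((2*Q)) = (1 + Q)*(1/(2*Q)) = (1 + Q)/(2*Q))
H(v) = (v + (1 + v²)/(2*v²))/(-23 + v) (H(v) = (v + (1 + v²)/(2*(v²)))/(v - 23) = (v + (1 + v²)/(2*v²))/(-23 + v))
H(171) - ((10147 - 6847) + n) = (½)*(1 + 171² + 2*171³)/(171²*(-23 + 171)) - ((10147 - 6847) - 10953) = (½)*(1/29241)*(1 + 29241 + 2*5000211)/148 - (3300 - 10953) = (½)*(1/29241)*(1/148)*(1 + 29241 + 10000422) - 1*(-7653) = (½)*(1/29241)*(1/148)*10029664 + 7653 = 33884/29241 + 7653 = 223815257/29241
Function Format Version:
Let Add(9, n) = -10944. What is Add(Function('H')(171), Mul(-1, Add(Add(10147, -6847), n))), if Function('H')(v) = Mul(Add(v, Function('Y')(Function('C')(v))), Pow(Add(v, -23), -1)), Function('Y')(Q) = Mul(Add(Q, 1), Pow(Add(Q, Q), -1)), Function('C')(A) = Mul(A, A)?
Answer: Rational(223815257, 29241) ≈ 7654.2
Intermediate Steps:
n = -10953 (n = Add(-9, -10944) = -10953)
Function('C')(A) = Pow(A, 2)
Function('Y')(Q) = Mul(Rational(1, 2), Pow(Q, -1), Add(1, Q)) (Function('Y')(Q) = Mul(Add(1, Q), Pow(Mul(2, Q), -1)) = Mul(Add(1, Q), Mul(Rational(1, 2), Pow(Q, -1))) = Mul(Rational(1, 2), Pow(Q, -1), Add(1, Q)))
Function('H')(v) = Mul(Pow(Add(-23, v), -1), Add(v, Mul(Rational(1, 2), Pow(v, -2), Add(1, Pow(v, 2))))) (Function('H')(v) = Mul(Add(v, Mul(Rational(1, 2), Pow(Pow(v, 2), -1), Add(1, Pow(v, 2)))), Pow(Add(v, -23), -1)) = Mul(Add(v, Mul(Rational(1, 2), Pow(v, -2), Add(1, Pow(v, 2)))), Pow(Add(-23, v), -1)) = Mul(Pow(Add(-23, v), -1), Add(v, Mul(Rational(1, 2), Pow(v, -2), Add(1, Pow(v, 2))))))
Add(Function('H')(171), Mul(-1, Add(Add(10147, -6847), n))) = Add(Mul(Rational(1, 2), Pow(171, -2), Pow(Add(-23, 171), -1), Add(1, Pow(171, 2), Mul(2, Pow(171, 3)))), Mul(-1, Add(Add(10147, -6847), -10953))) = Add(Mul(Rational(1, 2), Rational(1, 29241), Pow(148, -1), Add(1, 29241, Mul(2, 5000211))), Mul(-1, Add(3300, -10953))) = Add(Mul(Rational(1, 2), Rational(1, 29241), Rational(1, 148), Add(1, 29241, 10000422)), Mul(-1, -7653)) = Add(Mul(Rational(1, 2), Rational(1, 29241), Rational(1, 148), 10029664), 7653) = Add(Rational(33884, 29241), 7653) = Rational(223815257, 29241)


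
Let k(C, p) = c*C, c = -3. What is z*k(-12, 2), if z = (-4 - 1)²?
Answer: 900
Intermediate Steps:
k(C, p) = -3*C
z = 25 (z = (-5)² = 25)
z*k(-12, 2) = 25*(-3*(-12)) = 25*36 = 900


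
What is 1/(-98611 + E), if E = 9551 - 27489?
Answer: -1/116549 ≈ -8.5801e-6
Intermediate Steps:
E = -17938
1/(-98611 + E) = 1/(-98611 - 17938) = 1/(-116549) = -1/116549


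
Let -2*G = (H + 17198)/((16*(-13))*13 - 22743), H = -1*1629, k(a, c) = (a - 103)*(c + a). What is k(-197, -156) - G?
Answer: 5389659031/50894 ≈ 1.0590e+5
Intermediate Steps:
k(a, c) = (-103 + a)*(a + c)
H = -1629
G = 15569/50894 (G = -(-1629 + 17198)/(2*((16*(-13))*13 - 22743)) = -15569/(2*(-208*13 - 22743)) = -15569/(2*(-2704 - 22743)) = -15569/(2*(-25447)) = -15569*(-1)/(2*25447) = -1/2*(-15569/25447) = 15569/50894 ≈ 0.30591)
k(-197, -156) - G = ((-197)**2 - 103*(-197) - 103*(-156) - 197*(-156)) - 1*15569/50894 = (38809 + 20291 + 16068 + 30732) - 15569/50894 = 105900 - 15569/50894 = 5389659031/50894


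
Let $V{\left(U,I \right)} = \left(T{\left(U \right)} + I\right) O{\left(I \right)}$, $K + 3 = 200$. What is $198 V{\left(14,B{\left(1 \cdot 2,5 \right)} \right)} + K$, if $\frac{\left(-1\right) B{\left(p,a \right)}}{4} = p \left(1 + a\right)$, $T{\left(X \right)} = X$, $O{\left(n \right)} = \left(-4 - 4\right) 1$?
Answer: $54053$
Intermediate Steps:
$O{\left(n \right)} = -8$ ($O{\left(n \right)} = \left(-8\right) 1 = -8$)
$K = 197$ ($K = -3 + 200 = 197$)
$B{\left(p,a \right)} = - 4 p \left(1 + a\right)$
$V{\left(U,I \right)} = - 8 I - 8 U$ ($V{\left(U,I \right)} = \left(U + I\right) \left(-8\right) = \left(I + U\right) \left(-8\right) = - 8 I - 8 U$)
$198 V{\left(14,B{\left(1 \cdot 2,5 \right)} \right)} + K = 198 \left(- 8 \left(- 4 \cdot 1 \cdot 2 \left(1 + 5\right)\right) - 112\right) + 197 = 198 \left(- 8 \left(\left(-4\right) 2 \cdot 6\right) - 112\right) + 197 = 198 \left(\left(-8\right) \left(-48\right) - 112\right) + 197 = 198 \left(384 - 112\right) + 197 = 198 \cdot 272 + 197 = 53856 + 197 = 54053$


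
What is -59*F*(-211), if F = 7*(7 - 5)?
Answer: 174286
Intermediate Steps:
F = 14 (F = 7*2 = 14)
-59*F*(-211) = -59*14*(-211) = -826*(-211) = 174286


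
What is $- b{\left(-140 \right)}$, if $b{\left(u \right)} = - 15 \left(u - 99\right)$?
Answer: $-3585$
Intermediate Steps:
$b{\left(u \right)} = 1485 - 15 u$ ($b{\left(u \right)} = - 15 \left(-99 + u\right) = 1485 - 15 u$)
$- b{\left(-140 \right)} = - (1485 - -2100) = - (1485 + 2100) = \left(-1\right) 3585 = -3585$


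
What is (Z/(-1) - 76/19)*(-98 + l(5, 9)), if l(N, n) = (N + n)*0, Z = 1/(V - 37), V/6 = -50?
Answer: 132006/337 ≈ 391.71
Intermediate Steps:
V = -300 (V = 6*(-50) = -300)
Z = -1/337 (Z = 1/(-300 - 37) = 1/(-337) = -1/337 ≈ -0.0029674)
l(N, n) = 0
(Z/(-1) - 76/19)*(-98 + l(5, 9)) = (-1/337/(-1) - 76/19)*(-98 + 0) = (-1/337*(-1) - 76*1/19)*(-98) = (1/337 - 4)*(-98) = -1347/337*(-98) = 132006/337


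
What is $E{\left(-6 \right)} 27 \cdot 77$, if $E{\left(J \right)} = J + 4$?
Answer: $-4158$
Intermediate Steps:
$E{\left(J \right)} = 4 + J$
$E{\left(-6 \right)} 27 \cdot 77 = \left(4 - 6\right) 27 \cdot 77 = \left(-2\right) 27 \cdot 77 = \left(-54\right) 77 = -4158$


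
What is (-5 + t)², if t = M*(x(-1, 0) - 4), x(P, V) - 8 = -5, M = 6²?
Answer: 1681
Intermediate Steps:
M = 36
x(P, V) = 3 (x(P, V) = 8 - 5 = 3)
t = -36 (t = 36*(3 - 4) = 36*(-1) = -36)
(-5 + t)² = (-5 - 36)² = (-41)² = 1681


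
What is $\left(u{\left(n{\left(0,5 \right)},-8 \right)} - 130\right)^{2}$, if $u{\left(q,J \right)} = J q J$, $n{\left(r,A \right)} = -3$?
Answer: $103684$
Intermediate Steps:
$u{\left(q,J \right)} = q J^{2}$
$\left(u{\left(n{\left(0,5 \right)},-8 \right)} - 130\right)^{2} = \left(- 3 \left(-8\right)^{2} - 130\right)^{2} = \left(\left(-3\right) 64 - 130\right)^{2} = \left(-192 - 130\right)^{2} = \left(-322\right)^{2} = 103684$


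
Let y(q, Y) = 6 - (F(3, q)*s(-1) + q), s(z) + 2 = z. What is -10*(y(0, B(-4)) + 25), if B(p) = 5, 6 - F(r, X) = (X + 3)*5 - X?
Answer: -40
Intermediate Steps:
F(r, X) = -9 - 4*X (F(r, X) = 6 - ((X + 3)*5 - X) = 6 - ((3 + X)*5 - X) = 6 - ((15 + 5*X) - X) = 6 - (15 + 4*X) = 6 + (-15 - 4*X) = -9 - 4*X)
s(z) = -2 + z
y(q, Y) = -21 - 13*q (y(q, Y) = 6 - ((-9 - 4*q)*(-2 - 1) + q) = 6 - ((-9 - 4*q)*(-3) + q) = 6 - ((27 + 12*q) + q) = 6 - (27 + 13*q) = 6 + (-27 - 13*q) = -21 - 13*q)
-10*(y(0, B(-4)) + 25) = -10*((-21 - 13*0) + 25) = -10*((-21 + 0) + 25) = -10*(-21 + 25) = -10*4 = -40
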